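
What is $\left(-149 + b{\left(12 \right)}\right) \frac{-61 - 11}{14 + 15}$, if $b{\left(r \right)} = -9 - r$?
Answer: $\frac{12240}{29} \approx 422.07$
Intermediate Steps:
$\left(-149 + b{\left(12 \right)}\right) \frac{-61 - 11}{14 + 15} = \left(-149 - 21\right) \frac{-61 - 11}{14 + 15} = \left(-149 - 21\right) \left(- \frac{72}{29}\right) = \left(-149 - 21\right) \left(\left(-72\right) \frac{1}{29}\right) = \left(-170\right) \left(- \frac{72}{29}\right) = \frac{12240}{29}$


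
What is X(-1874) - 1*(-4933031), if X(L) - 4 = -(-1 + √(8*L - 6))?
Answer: 4933036 - I*√14998 ≈ 4.933e+6 - 122.47*I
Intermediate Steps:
X(L) = 5 - √(-6 + 8*L) (X(L) = 4 - (-1 + √(8*L - 6)) = 4 - (-1 + √(-6 + 8*L)) = 4 + (1 - √(-6 + 8*L)) = 5 - √(-6 + 8*L))
X(-1874) - 1*(-4933031) = (5 - √(-6 + 8*(-1874))) - 1*(-4933031) = (5 - √(-6 - 14992)) + 4933031 = (5 - √(-14998)) + 4933031 = (5 - I*√14998) + 4933031 = 4933036 - I*√14998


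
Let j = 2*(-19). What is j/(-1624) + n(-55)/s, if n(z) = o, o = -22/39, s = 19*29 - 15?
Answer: 23707/1060878 ≈ 0.022347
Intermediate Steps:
j = -38
s = 536 (s = 551 - 15 = 536)
o = -22/39 (o = -22*1/39 = -22/39 ≈ -0.56410)
n(z) = -22/39
j/(-1624) + n(-55)/s = -38/(-1624) - 22/39/536 = -38*(-1/1624) - 22/39*1/536 = 19/812 - 11/10452 = 23707/1060878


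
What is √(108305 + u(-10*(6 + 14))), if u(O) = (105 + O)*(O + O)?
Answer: √146305 ≈ 382.50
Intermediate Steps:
u(O) = 2*O*(105 + O) (u(O) = (105 + O)*(2*O) = 2*O*(105 + O))
√(108305 + u(-10*(6 + 14))) = √(108305 + 2*(-10*(6 + 14))*(105 - 10*(6 + 14))) = √(108305 + 2*(-10*20)*(105 - 10*20)) = √(108305 + 2*(-200)*(105 - 200)) = √(108305 + 2*(-200)*(-95)) = √(108305 + 38000) = √146305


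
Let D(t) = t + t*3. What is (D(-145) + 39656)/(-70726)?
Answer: -19538/35363 ≈ -0.55250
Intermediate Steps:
D(t) = 4*t (D(t) = t + 3*t = 4*t)
(D(-145) + 39656)/(-70726) = (4*(-145) + 39656)/(-70726) = (-580 + 39656)*(-1/70726) = 39076*(-1/70726) = -19538/35363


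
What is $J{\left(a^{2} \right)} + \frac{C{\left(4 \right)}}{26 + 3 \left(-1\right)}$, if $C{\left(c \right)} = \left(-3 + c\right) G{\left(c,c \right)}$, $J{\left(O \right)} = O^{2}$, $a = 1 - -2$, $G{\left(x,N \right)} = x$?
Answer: $\frac{1867}{23} \approx 81.174$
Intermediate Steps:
$a = 3$ ($a = 1 + 2 = 3$)
$C{\left(c \right)} = c \left(-3 + c\right)$ ($C{\left(c \right)} = \left(-3 + c\right) c = c \left(-3 + c\right)$)
$J{\left(a^{2} \right)} + \frac{C{\left(4 \right)}}{26 + 3 \left(-1\right)} = \left(3^{2}\right)^{2} + \frac{4 \left(-3 + 4\right)}{26 + 3 \left(-1\right)} = 9^{2} + \frac{4 \cdot 1}{26 - 3} = 81 + \frac{4}{23} = \frac{1867}{23}$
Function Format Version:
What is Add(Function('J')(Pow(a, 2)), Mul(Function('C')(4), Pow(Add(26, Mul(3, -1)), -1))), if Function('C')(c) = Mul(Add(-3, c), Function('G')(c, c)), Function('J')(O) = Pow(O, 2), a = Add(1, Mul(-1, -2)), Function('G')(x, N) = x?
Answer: Rational(1867, 23) ≈ 81.174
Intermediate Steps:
a = 3 (a = Add(1, 2) = 3)
Function('C')(c) = Mul(c, Add(-3, c)) (Function('C')(c) = Mul(Add(-3, c), c) = Mul(c, Add(-3, c)))
Add(Function('J')(Pow(a, 2)), Mul(Function('C')(4), Pow(Add(26, Mul(3, -1)), -1))) = Add(Pow(Pow(3, 2), 2), Mul(Mul(4, Add(-3, 4)), Pow(Add(26, Mul(3, -1)), -1))) = Add(Pow(9, 2), Mul(Mul(4, 1), Pow(Add(26, -3), -1))) = Add(81, Mul(4, Pow(23, -1))) = Add(81, Mul(4, Rational(1, 23))) = Add(81, Rational(4, 23)) = Rational(1867, 23)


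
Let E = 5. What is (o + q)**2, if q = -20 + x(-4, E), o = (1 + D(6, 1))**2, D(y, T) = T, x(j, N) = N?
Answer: 121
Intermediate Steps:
o = 4 (o = (1 + 1)**2 = 2**2 = 4)
q = -15 (q = -20 + 5 = -15)
(o + q)**2 = (4 - 15)**2 = (-11)**2 = 121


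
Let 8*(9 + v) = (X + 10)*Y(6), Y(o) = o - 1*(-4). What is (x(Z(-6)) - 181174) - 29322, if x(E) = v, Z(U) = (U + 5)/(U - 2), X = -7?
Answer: -842005/4 ≈ -2.1050e+5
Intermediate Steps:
Z(U) = (5 + U)/(-2 + U)
Y(o) = 4 + o (Y(o) = o + 4 = 4 + o)
v = -21/4 (v = -9 + ((-7 + 10)*(4 + 6))/8 = -9 + (3*10)/8 = -9 + (⅛)*30 = -9 + 15/4 = -21/4 ≈ -5.2500)
x(E) = -21/4
(x(Z(-6)) - 181174) - 29322 = (-21/4 - 181174) - 29322 = -724717/4 - 29322 = -842005/4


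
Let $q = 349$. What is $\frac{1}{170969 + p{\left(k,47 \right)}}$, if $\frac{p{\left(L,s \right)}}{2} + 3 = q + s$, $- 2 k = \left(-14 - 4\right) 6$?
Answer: $\frac{1}{171755} \approx 5.8223 \cdot 10^{-6}$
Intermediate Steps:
$k = 54$ ($k = - \frac{\left(-14 - 4\right) 6}{2} = - \frac{\left(-18\right) 6}{2} = \left(- \frac{1}{2}\right) \left(-108\right) = 54$)
$p{\left(L,s \right)} = 692 + 2 s$ ($p{\left(L,s \right)} = -6 + 2 \left(349 + s\right) = -6 + \left(698 + 2 s\right) = 692 + 2 s$)
$\frac{1}{170969 + p{\left(k,47 \right)}} = \frac{1}{170969 + \left(692 + 2 \cdot 47\right)} = \frac{1}{170969 + \left(692 + 94\right)} = \frac{1}{170969 + 786} = \frac{1}{171755}$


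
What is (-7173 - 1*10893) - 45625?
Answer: -63691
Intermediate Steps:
(-7173 - 1*10893) - 45625 = (-7173 - 10893) - 45625 = -18066 - 45625 = -63691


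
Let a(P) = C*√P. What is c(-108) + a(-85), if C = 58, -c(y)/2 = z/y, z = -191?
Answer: -191/54 + 58*I*√85 ≈ -3.537 + 534.73*I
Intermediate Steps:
c(y) = 382/y (c(y) = -(-382)/y = 382/y)
a(P) = 58*√P
c(-108) + a(-85) = 382/(-108) + 58*√(-85) = 382*(-1/108) + 58*(I*√85) = -191/54 + 58*I*√85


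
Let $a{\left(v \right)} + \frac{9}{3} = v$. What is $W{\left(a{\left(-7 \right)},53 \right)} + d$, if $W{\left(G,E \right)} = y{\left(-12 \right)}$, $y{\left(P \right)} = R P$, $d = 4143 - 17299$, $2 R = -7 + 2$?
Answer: $-13126$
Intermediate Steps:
$R = - \frac{5}{2}$ ($R = \frac{-7 + 2}{2} = \frac{1}{2} \left(-5\right) = - \frac{5}{2} \approx -2.5$)
$d = -13156$ ($d = 4143 - 17299 = -13156$)
$y{\left(P \right)} = - \frac{5 P}{2}$
$a{\left(v \right)} = -3 + v$
$W{\left(G,E \right)} = 30$ ($W{\left(G,E \right)} = \left(- \frac{5}{2}\right) \left(-12\right) = 30$)
$W{\left(a{\left(-7 \right)},53 \right)} + d = 30 - 13156 = -13126$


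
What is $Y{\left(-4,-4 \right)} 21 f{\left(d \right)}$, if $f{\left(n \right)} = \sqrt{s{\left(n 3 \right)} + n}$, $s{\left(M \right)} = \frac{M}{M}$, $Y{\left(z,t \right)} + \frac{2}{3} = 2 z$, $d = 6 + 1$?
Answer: $- 364 \sqrt{2} \approx -514.77$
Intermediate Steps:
$d = 7$
$Y{\left(z,t \right)} = - \frac{2}{3} + 2 z$
$s{\left(M \right)} = 1$
$f{\left(n \right)} = \sqrt{1 + n}$
$Y{\left(-4,-4 \right)} 21 f{\left(d \right)} = \left(- \frac{2}{3} + 2 \left(-4\right)\right) 21 \sqrt{1 + 7} = \left(- \frac{2}{3} - 8\right) 21 \sqrt{8} = \left(- \frac{26}{3}\right) 21 \cdot 2 \sqrt{2} = - 182 \cdot 2 \sqrt{2} = - 364 \sqrt{2}$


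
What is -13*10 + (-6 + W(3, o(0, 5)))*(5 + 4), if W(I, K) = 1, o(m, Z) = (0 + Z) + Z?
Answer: -175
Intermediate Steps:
o(m, Z) = 2*Z (o(m, Z) = Z + Z = 2*Z)
-13*10 + (-6 + W(3, o(0, 5)))*(5 + 4) = -13*10 + (-6 + 1)*(5 + 4) = -130 - 5*9 = -130 - 45 = -175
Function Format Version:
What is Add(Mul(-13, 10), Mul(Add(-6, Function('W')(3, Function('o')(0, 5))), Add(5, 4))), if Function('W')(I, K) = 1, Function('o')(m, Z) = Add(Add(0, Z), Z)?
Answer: -175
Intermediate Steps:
Function('o')(m, Z) = Mul(2, Z) (Function('o')(m, Z) = Add(Z, Z) = Mul(2, Z))
Add(Mul(-13, 10), Mul(Add(-6, Function('W')(3, Function('o')(0, 5))), Add(5, 4))) = Add(Mul(-13, 10), Mul(Add(-6, 1), Add(5, 4))) = Add(-130, Mul(-5, 9)) = Add(-130, -45) = -175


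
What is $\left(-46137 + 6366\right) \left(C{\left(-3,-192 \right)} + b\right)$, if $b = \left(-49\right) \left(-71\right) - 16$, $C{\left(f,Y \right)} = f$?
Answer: $-137607660$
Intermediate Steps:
$b = 3463$ ($b = 3479 - 16 = 3463$)
$\left(-46137 + 6366\right) \left(C{\left(-3,-192 \right)} + b\right) = \left(-46137 + 6366\right) \left(-3 + 3463\right) = \left(-39771\right) 3460 = -137607660$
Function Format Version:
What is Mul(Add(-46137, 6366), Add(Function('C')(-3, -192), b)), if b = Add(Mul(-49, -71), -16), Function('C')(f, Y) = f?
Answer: -137607660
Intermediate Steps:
b = 3463 (b = Add(3479, -16) = 3463)
Mul(Add(-46137, 6366), Add(Function('C')(-3, -192), b)) = Mul(Add(-46137, 6366), Add(-3, 3463)) = Mul(-39771, 3460) = -137607660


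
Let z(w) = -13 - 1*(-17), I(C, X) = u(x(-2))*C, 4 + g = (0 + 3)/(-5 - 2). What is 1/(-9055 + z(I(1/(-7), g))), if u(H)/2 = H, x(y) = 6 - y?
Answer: -1/9051 ≈ -0.00011049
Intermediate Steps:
u(H) = 2*H
g = -31/7 (g = -4 + (0 + 3)/(-5 - 2) = -4 + 3/(-7) = -4 + 3*(-⅐) = -4 - 3/7 = -31/7 ≈ -4.4286)
I(C, X) = 16*C (I(C, X) = (2*(6 - 1*(-2)))*C = (2*(6 + 2))*C = (2*8)*C = 16*C)
z(w) = 4 (z(w) = -13 + 17 = 4)
1/(-9055 + z(I(1/(-7), g))) = 1/(-9055 + 4) = 1/(-9051) = -1/9051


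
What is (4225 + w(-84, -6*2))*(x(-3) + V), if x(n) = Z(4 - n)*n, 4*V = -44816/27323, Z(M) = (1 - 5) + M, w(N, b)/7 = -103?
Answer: -900916944/27323 ≈ -32973.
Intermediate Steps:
w(N, b) = -721 (w(N, b) = 7*(-103) = -721)
Z(M) = -4 + M
V = -11204/27323 (V = (-44816/27323)/4 = (-44816*1/27323)/4 = (¼)*(-44816/27323) = -11204/27323 ≈ -0.41006)
x(n) = -n² (x(n) = (-4 + (4 - n))*n = (-n)*n = -n²)
(4225 + w(-84, -6*2))*(x(-3) + V) = (4225 - 721)*(-1*(-3)² - 11204/27323) = 3504*(-1*9 - 11204/27323) = 3504*(-9 - 11204/27323) = 3504*(-257111/27323) = -900916944/27323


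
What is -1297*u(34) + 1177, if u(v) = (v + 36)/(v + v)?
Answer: -5377/34 ≈ -158.15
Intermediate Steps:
u(v) = (36 + v)/(2*v) (u(v) = (36 + v)/((2*v)) = (36 + v)*(1/(2*v)) = (36 + v)/(2*v))
-1297*u(34) + 1177 = -1297*(36 + 34)/(2*34) + 1177 = -1297*70/(2*34) + 1177 = -1297*35/34 + 1177 = -45395/34 + 1177 = -5377/34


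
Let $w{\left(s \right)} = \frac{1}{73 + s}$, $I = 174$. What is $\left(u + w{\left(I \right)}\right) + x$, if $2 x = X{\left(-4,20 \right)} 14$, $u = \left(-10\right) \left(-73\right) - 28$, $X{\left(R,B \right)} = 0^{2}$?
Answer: $\frac{173395}{247} \approx 702.0$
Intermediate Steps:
$X{\left(R,B \right)} = 0$
$u = 702$ ($u = 730 - 28 = 702$)
$x = 0$ ($x = \frac{0 \cdot 14}{2} = \frac{1}{2} \cdot 0 = 0$)
$\left(u + w{\left(I \right)}\right) + x = \left(702 + \frac{1}{73 + 174}\right) + 0 = \left(702 + \frac{1}{247}\right) + 0 = \frac{173395}{247} + 0 = \frac{173395}{247}$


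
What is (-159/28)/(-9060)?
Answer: 53/84560 ≈ 0.00062677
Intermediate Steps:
(-159/28)/(-9060) = ((1/28)*(-159))*(-1/9060) = -159/28*(-1/9060) = 53/84560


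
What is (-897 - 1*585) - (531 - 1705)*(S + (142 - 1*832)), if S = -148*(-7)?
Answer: 404722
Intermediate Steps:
S = 1036
(-897 - 1*585) - (531 - 1705)*(S + (142 - 1*832)) = (-897 - 1*585) - (531 - 1705)*(1036 + (142 - 1*832)) = (-897 - 585) - (-1174)*(1036 + (142 - 832)) = -1482 - (-1174)*(1036 - 690) = -1482 - (-1174)*346 = -1482 - 1*(-406204) = -1482 + 406204 = 404722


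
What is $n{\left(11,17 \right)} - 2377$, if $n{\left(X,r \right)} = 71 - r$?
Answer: $-2323$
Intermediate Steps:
$n{\left(11,17 \right)} - 2377 = \left(71 - 17\right) - 2377 = 54 - 2377 = -2323$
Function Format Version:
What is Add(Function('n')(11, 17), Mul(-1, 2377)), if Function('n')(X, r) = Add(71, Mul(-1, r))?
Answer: -2323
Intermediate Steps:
Add(Function('n')(11, 17), Mul(-1, 2377)) = Add(Add(71, Mul(-1, 17)), Mul(-1, 2377)) = Add(Add(71, -17), -2377) = Add(54, -2377) = -2323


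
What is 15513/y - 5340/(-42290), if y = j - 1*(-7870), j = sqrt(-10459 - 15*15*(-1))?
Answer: 274693501773/130987214843 - 15513*I*sqrt(10234)/61947134 ≈ 2.0971 - 0.025334*I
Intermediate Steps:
j = I*sqrt(10234) (j = sqrt(-10459 - 225*(-1)) = sqrt(-10459 + 225) = sqrt(-10234) = I*sqrt(10234) ≈ 101.16*I)
y = 7870 + I*sqrt(10234) (y = I*sqrt(10234) - 1*(-7870) = I*sqrt(10234) + 7870 = 7870 + I*sqrt(10234) ≈ 7870.0 + 101.16*I)
15513/y - 5340/(-42290) = 15513/(7870 + I*sqrt(10234)) - 5340/(-42290) = 15513/(7870 + I*sqrt(10234)) - 5340*(-1/42290) = 15513/(7870 + I*sqrt(10234)) + 534/4229 = 534/4229 + 15513/(7870 + I*sqrt(10234))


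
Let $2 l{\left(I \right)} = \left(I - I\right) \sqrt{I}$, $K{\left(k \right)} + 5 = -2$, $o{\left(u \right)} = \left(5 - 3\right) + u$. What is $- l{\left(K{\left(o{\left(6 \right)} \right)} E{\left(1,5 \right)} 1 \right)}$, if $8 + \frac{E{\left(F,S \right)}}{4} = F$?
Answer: $0$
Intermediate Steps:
$E{\left(F,S \right)} = -32 + 4 F$
$o{\left(u \right)} = 2 + u$
$K{\left(k \right)} = -7$ ($K{\left(k \right)} = -5 - 2 = -7$)
$l{\left(I \right)} = 0$ ($l{\left(I \right)} = \frac{\left(I - I\right) \sqrt{I}}{2} = \frac{0 \sqrt{I}}{2} = \frac{1}{2} \cdot 0 = 0$)
$- l{\left(K{\left(o{\left(6 \right)} \right)} E{\left(1,5 \right)} 1 \right)} = \left(-1\right) 0 = 0$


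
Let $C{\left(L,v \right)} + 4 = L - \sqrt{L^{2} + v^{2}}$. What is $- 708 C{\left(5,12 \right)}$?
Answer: $8496$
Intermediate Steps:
$C{\left(L,v \right)} = -4 + L - \sqrt{L^{2} + v^{2}}$ ($C{\left(L,v \right)} = -4 + \left(L - \sqrt{L^{2} + v^{2}}\right) = -4 + L - \sqrt{L^{2} + v^{2}}$)
$- 708 C{\left(5,12 \right)} = - 708 \left(-4 + 5 - \sqrt{5^{2} + 12^{2}}\right) = - 708 \left(-4 + 5 - \sqrt{25 + 144}\right) = - 708 \left(-4 + 5 - \sqrt{169}\right) = - 708 \left(-4 + 5 - 13\right) = \left(-708\right) \left(-12\right) = 8496$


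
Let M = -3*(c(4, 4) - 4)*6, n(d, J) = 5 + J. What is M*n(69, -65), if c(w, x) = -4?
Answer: -8640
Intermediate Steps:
M = 144 (M = -3*(-4 - 4)*6 = -(-24)*6 = -3*(-48) = 144)
M*n(69, -65) = 144*(5 - 65) = 144*(-60) = -8640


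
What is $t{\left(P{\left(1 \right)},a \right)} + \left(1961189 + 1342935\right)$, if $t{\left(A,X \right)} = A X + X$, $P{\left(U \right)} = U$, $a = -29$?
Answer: $3304066$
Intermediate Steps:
$t{\left(A,X \right)} = X + A X$
$t{\left(P{\left(1 \right)},a \right)} + \left(1961189 + 1342935\right) = - 29 \left(1 + 1\right) + \left(1961189 + 1342935\right) = \left(-29\right) 2 + 3304124 = -58 + 3304124 = 3304066$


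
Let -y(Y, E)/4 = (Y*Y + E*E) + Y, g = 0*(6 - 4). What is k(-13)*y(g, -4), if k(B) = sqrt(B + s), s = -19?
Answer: -256*I*sqrt(2) ≈ -362.04*I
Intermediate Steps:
g = 0 (g = 0*2 = 0)
y(Y, E) = -4*Y - 4*E**2 - 4*Y**2 (y(Y, E) = -4*((Y*Y + E*E) + Y) = -4*((Y**2 + E**2) + Y) = -4*((E**2 + Y**2) + Y) = -4*(Y + E**2 + Y**2) = -4*Y - 4*E**2 - 4*Y**2)
k(B) = sqrt(-19 + B) (k(B) = sqrt(B - 19) = sqrt(-19 + B))
k(-13)*y(g, -4) = sqrt(-19 - 13)*(-4*0 - 4*(-4)**2 - 4*0**2) = sqrt(-32)*(0 - 4*16 - 4*0) = (4*I*sqrt(2))*(0 - 64 + 0) = (4*I*sqrt(2))*(-64) = -256*I*sqrt(2)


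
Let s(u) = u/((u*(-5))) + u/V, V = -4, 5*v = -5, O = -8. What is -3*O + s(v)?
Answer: 481/20 ≈ 24.050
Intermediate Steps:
v = -1 (v = (⅕)*(-5) = -1)
s(u) = -⅕ - u/4 (s(u) = u/((u*(-5))) + u/(-4) = u/((-5*u)) + u*(-¼) = u*(-1/(5*u)) - u/4 = -⅕ - u/4)
-3*O + s(v) = -3*(-8) + (-⅕ - ¼*(-1)) = 24 + (-⅕ + ¼) = 24 + 1/20 = 481/20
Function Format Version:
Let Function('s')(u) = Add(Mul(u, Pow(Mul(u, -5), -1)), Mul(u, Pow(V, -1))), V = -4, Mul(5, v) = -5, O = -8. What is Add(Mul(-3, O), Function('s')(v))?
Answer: Rational(481, 20) ≈ 24.050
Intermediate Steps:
v = -1 (v = Mul(Rational(1, 5), -5) = -1)
Function('s')(u) = Add(Rational(-1, 5), Mul(Rational(-1, 4), u)) (Function('s')(u) = Add(Mul(u, Pow(Mul(u, -5), -1)), Mul(u, Pow(-4, -1))) = Add(Mul(u, Pow(Mul(-5, u), -1)), Mul(u, Rational(-1, 4))) = Add(Mul(u, Mul(Rational(-1, 5), Pow(u, -1))), Mul(Rational(-1, 4), u)) = Add(Rational(-1, 5), Mul(Rational(-1, 4), u)))
Add(Mul(-3, O), Function('s')(v)) = Add(Mul(-3, -8), Add(Rational(-1, 5), Mul(Rational(-1, 4), -1))) = Add(24, Add(Rational(-1, 5), Rational(1, 4))) = Add(24, Rational(1, 20)) = Rational(481, 20)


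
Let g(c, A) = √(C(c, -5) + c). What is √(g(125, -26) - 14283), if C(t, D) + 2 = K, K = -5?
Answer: √(-14283 + √118) ≈ 119.47*I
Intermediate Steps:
C(t, D) = -7 (C(t, D) = -2 - 5 = -7)
g(c, A) = √(-7 + c)
√(g(125, -26) - 14283) = √(√(-7 + 125) - 14283) = √(√118 - 14283) = √(-14283 + √118)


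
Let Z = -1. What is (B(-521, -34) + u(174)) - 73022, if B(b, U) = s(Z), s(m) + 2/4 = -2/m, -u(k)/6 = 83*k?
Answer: -319345/2 ≈ -1.5967e+5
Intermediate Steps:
u(k) = -498*k
s(m) = -½ - 2/m
B(b, U) = 3/2 (B(b, U) = (½)*(-4 - 1*(-1))/(-1) = (½)*(-1)*(-4 + 1) = (½)*(-1)*(-3) = 3/2)
(B(-521, -34) + u(174)) - 73022 = (3/2 - 498*174) - 73022 = (3/2 - 86652) - 73022 = -173301/2 - 73022 = -319345/2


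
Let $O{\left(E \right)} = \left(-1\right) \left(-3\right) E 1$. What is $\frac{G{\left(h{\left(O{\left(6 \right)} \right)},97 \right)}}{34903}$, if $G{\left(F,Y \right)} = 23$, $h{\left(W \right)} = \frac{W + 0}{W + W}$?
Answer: $\frac{23}{34903} \approx 0.00065897$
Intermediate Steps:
$O{\left(E \right)} = 3 E$ ($O{\left(E \right)} = 3 E 1 = 3 E$)
$h{\left(W \right)} = \frac{1}{2}$ ($h{\left(W \right)} = \frac{W}{2 W} = W \frac{1}{2 W} = \frac{1}{2}$)
$\frac{G{\left(h{\left(O{\left(6 \right)} \right)},97 \right)}}{34903} = \frac{23}{34903}$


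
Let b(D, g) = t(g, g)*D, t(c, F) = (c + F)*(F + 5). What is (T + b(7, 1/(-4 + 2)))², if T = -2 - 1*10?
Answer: 7569/4 ≈ 1892.3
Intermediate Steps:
t(c, F) = (5 + F)*(F + c) (t(c, F) = (F + c)*(5 + F) = (5 + F)*(F + c))
b(D, g) = D*(2*g² + 10*g) (b(D, g) = (g² + 5*g + 5*g + g*g)*D = (g² + 5*g + 5*g + g²)*D = (2*g² + 10*g)*D = D*(2*g² + 10*g))
T = -12 (T = -2 - 10 = -12)
(T + b(7, 1/(-4 + 2)))² = (-12 + 2*7*(5 + 1/(-4 + 2))/(-4 + 2))² = (-12 + 2*7*(5 + 1/(-2))/(-2))² = (-12 + 2*7*(-½)*(5 - ½))² = (-12 + 2*7*(-½)*(9/2))² = (-12 - 63/2)² = (-87/2)² = 7569/4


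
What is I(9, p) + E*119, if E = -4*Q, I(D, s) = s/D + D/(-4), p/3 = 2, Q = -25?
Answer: 142781/12 ≈ 11898.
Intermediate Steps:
p = 6 (p = 3*2 = 6)
I(D, s) = -D/4 + s/D (I(D, s) = s/D + D*(-¼) = s/D - D/4 = -D/4 + s/D)
E = 100 (E = -4*(-25) = 100)
I(9, p) + E*119 = (-¼*9 + 6/9) + 100*119 = (-9/4 + 6*(⅑)) + 11900 = (-9/4 + ⅔) + 11900 = -19/12 + 11900 = 142781/12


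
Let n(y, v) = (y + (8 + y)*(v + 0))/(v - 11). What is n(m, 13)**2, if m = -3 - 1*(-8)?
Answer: 7569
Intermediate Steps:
m = 5 (m = -3 + 8 = 5)
n(y, v) = (y + v*(8 + y))/(-11 + v) (n(y, v) = (y + (8 + y)*v)/(-11 + v) = (y + v*(8 + y))/(-11 + v))
n(m, 13)**2 = ((5 + 8*13 + 13*5)/(-11 + 13))**2 = ((5 + 104 + 65)/2)**2 = ((1/2)*174)**2 = 87**2 = 7569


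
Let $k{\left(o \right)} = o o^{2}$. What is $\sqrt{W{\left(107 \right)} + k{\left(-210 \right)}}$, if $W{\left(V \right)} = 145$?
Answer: $i \sqrt{9260855} \approx 3043.2 i$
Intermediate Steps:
$k{\left(o \right)} = o^{3}$
$\sqrt{W{\left(107 \right)} + k{\left(-210 \right)}} = \sqrt{145 + \left(-210\right)^{3}} = \sqrt{145 - 9261000} = \sqrt{-9260855} = i \sqrt{9260855}$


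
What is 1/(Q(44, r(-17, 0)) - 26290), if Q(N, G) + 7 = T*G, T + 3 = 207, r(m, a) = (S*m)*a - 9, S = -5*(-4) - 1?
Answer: -1/28133 ≈ -3.5545e-5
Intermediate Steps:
S = 19 (S = 20 - 1 = 19)
r(m, a) = -9 + 19*a*m (r(m, a) = (19*m)*a - 9 = 19*a*m - 9 = -9 + 19*a*m)
T = 204 (T = -3 + 207 = 204)
Q(N, G) = -7 + 204*G
1/(Q(44, r(-17, 0)) - 26290) = 1/((-7 + 204*(-9 + 19*0*(-17))) - 26290) = 1/((-7 + 204*(-9 + 0)) - 26290) = 1/((-7 + 204*(-9)) - 26290) = 1/((-7 - 1836) - 26290) = 1/(-1843 - 26290) = 1/(-28133) = -1/28133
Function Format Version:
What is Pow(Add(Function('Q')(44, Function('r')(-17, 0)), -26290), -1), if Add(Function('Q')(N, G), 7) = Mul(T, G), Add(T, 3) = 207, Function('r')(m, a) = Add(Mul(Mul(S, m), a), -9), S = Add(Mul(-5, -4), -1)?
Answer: Rational(-1, 28133) ≈ -3.5545e-5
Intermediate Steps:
S = 19 (S = Add(20, -1) = 19)
Function('r')(m, a) = Add(-9, Mul(19, a, m)) (Function('r')(m, a) = Add(Mul(Mul(19, m), a), -9) = Add(Mul(19, a, m), -9) = Add(-9, Mul(19, a, m)))
T = 204 (T = Add(-3, 207) = 204)
Function('Q')(N, G) = Add(-7, Mul(204, G))
Pow(Add(Function('Q')(44, Function('r')(-17, 0)), -26290), -1) = Pow(Add(Add(-7, Mul(204, Add(-9, Mul(19, 0, -17)))), -26290), -1) = Pow(Add(Add(-7, Mul(204, Add(-9, 0))), -26290), -1) = Pow(Add(Add(-7, Mul(204, -9)), -26290), -1) = Pow(Add(Add(-7, -1836), -26290), -1) = Pow(Add(-1843, -26290), -1) = Pow(-28133, -1) = Rational(-1, 28133)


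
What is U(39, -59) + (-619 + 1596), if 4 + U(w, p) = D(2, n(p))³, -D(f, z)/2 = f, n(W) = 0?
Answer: 909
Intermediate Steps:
D(f, z) = -2*f
U(w, p) = -68 (U(w, p) = -4 + (-2*2)³ = -4 + (-4)³ = -4 - 64 = -68)
U(39, -59) + (-619 + 1596) = -68 + (-619 + 1596) = -68 + 977 = 909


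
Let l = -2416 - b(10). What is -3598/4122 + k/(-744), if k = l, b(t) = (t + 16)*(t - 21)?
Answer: 508579/255564 ≈ 1.9900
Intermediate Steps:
b(t) = (-21 + t)*(16 + t) (b(t) = (16 + t)*(-21 + t) = (-21 + t)*(16 + t))
l = -2130 (l = -2416 - (-336 + 10² - 5*10) = -2416 - (-336 + 100 - 50) = -2416 - 1*(-286) = -2416 + 286 = -2130)
k = -2130
-3598/4122 + k/(-744) = -3598/4122 - 2130/(-744) = -3598*1/4122 - 2130*(-1/744) = -1799/2061 + 355/124 = 508579/255564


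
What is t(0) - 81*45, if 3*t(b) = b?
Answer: -3645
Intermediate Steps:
t(b) = b/3
t(0) - 81*45 = (⅓)*0 - 81*45 = 0 - 3645 = -3645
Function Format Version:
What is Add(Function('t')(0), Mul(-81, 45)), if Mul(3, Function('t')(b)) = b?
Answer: -3645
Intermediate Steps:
Function('t')(b) = Mul(Rational(1, 3), b)
Add(Function('t')(0), Mul(-81, 45)) = Add(Mul(Rational(1, 3), 0), Mul(-81, 45)) = Add(0, -3645) = -3645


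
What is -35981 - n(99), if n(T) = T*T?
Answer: -45782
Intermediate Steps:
n(T) = T²
-35981 - n(99) = -35981 - 1*99² = -35981 - 1*9801 = -35981 - 9801 = -45782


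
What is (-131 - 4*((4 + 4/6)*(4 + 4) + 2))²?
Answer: 748225/9 ≈ 83136.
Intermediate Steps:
(-131 - 4*((4 + 4/6)*(4 + 4) + 2))² = (-131 - 4*((4 + 4*(⅙))*8 + 2))² = (-131 - 4*((4 + ⅔)*8 + 2))² = (-131 - 4*((14/3)*8 + 2))² = (-131 - 4*(112/3 + 2))² = (-131 - 4*118/3)² = (-131 - 472/3)² = (-865/3)² = 748225/9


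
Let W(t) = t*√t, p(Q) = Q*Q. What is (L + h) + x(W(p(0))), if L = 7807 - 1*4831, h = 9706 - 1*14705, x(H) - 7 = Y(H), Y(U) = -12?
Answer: -2028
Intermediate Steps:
p(Q) = Q²
W(t) = t^(3/2)
x(H) = -5 (x(H) = 7 - 12 = -5)
h = -4999 (h = 9706 - 14705 = -4999)
L = 2976 (L = 7807 - 4831 = 2976)
(L + h) + x(W(p(0))) = (2976 - 4999) - 5 = -2023 - 5 = -2028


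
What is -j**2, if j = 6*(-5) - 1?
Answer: -961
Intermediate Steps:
j = -31 (j = -30 - 1 = -31)
-j**2 = -1*(-31)**2 = -1*961 = -961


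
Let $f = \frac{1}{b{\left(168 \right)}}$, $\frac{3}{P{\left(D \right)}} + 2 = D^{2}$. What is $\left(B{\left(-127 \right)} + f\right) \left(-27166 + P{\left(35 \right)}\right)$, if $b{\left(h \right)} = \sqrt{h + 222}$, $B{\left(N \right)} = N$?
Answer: $\frac{4219449905}{1223} - \frac{6644803 \sqrt{390}}{95394} \approx 3.4487 \cdot 10^{6}$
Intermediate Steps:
$P{\left(D \right)} = \frac{3}{-2 + D^{2}}$
$b{\left(h \right)} = \sqrt{222 + h}$
$f = \frac{\sqrt{390}}{390}$ ($f = \frac{1}{\sqrt{222 + 168}} = \frac{1}{\sqrt{390}} = \frac{\sqrt{390}}{390} \approx 0.050637$)
$\left(B{\left(-127 \right)} + f\right) \left(-27166 + P{\left(35 \right)}\right) = \left(-127 + \frac{\sqrt{390}}{390}\right) \left(-27166 + \frac{3}{-2 + 35^{2}}\right) = \left(-127 + \frac{\sqrt{390}}{390}\right) \left(-27166 + \frac{3}{-2 + 1225}\right) = \left(-127 + \frac{\sqrt{390}}{390}\right) \left(-27166 + \frac{3}{1223}\right) = \left(-127 + \frac{\sqrt{390}}{390}\right) \left(- \frac{33224015}{1223}\right) = \frac{4219449905}{1223} - \frac{6644803 \sqrt{390}}{95394}$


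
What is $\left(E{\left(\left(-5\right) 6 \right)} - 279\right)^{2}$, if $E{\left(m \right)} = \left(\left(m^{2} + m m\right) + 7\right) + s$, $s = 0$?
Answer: $2334784$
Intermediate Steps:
$E{\left(m \right)} = 7 + 2 m^{2}$ ($E{\left(m \right)} = \left(\left(m^{2} + m m\right) + 7\right) + 0 = \left(\left(m^{2} + m^{2}\right) + 7\right) + 0 = \left(2 m^{2} + 7\right) + 0 = \left(7 + 2 m^{2}\right) + 0 = 7 + 2 m^{2}$)
$\left(E{\left(\left(-5\right) 6 \right)} - 279\right)^{2} = \left(\left(7 + 2 \left(\left(-5\right) 6\right)^{2}\right) - 279\right)^{2} = \left(\left(7 + 2 \left(-30\right)^{2}\right) - 279\right)^{2} = \left(\left(7 + 2 \cdot 900\right) - 279\right)^{2} = \left(\left(7 + 1800\right) - 279\right)^{2} = \left(1807 - 279\right)^{2} = 1528^{2} = 2334784$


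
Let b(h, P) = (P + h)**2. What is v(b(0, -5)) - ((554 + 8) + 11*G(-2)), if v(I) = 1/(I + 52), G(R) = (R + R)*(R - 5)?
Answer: -66989/77 ≈ -869.99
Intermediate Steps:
G(R) = 2*R*(-5 + R) (G(R) = (2*R)*(-5 + R) = 2*R*(-5 + R))
v(I) = 1/(52 + I)
v(b(0, -5)) - ((554 + 8) + 11*G(-2)) = 1/(52 + (-5 + 0)**2) - ((554 + 8) + 11*(2*(-2)*(-5 - 2))) = 1/(52 + (-5)**2) - (562 + 11*(2*(-2)*(-7))) = 1/(52 + 25) - (562 + 11*28) = 1/77 - (562 + 308) = 1/77 - 1*870 = 1/77 - 870 = -66989/77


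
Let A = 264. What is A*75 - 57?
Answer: 19743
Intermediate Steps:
A*75 - 57 = 264*75 - 57 = 19800 - 57 = 19743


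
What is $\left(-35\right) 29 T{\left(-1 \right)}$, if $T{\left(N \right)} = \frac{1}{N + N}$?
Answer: $\frac{1015}{2} \approx 507.5$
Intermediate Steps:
$T{\left(N \right)} = \frac{1}{2 N}$
$\left(-35\right) 29 T{\left(-1 \right)} = \left(-35\right) 29 \frac{1}{2 \left(-1\right)} = - 1015 \cdot \frac{1}{2} \left(-1\right) = \left(-1015\right) \left(- \frac{1}{2}\right) = \frac{1015}{2}$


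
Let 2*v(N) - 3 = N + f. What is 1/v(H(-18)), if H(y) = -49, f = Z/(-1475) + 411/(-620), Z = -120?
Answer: -73160/1703953 ≈ -0.042935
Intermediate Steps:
f = -21273/36580 (f = -120/(-1475) + 411/(-620) = -120*(-1/1475) + 411*(-1/620) = 24/295 - 411/620 = -21273/36580 ≈ -0.58155)
v(N) = 88467/73160 + N/2 (v(N) = 3/2 + (N - 21273/36580)/2 = 3/2 + (-21273/36580 + N)/2 = 3/2 + (-21273/73160 + N/2) = 88467/73160 + N/2)
1/v(H(-18)) = 1/(88467/73160 + (½)*(-49)) = 1/(88467/73160 - 49/2) = 1/(-1703953/73160) = -73160/1703953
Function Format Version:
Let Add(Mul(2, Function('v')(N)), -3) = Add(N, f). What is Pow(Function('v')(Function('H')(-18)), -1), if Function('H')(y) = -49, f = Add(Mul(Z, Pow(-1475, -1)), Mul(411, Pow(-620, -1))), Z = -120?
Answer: Rational(-73160, 1703953) ≈ -0.042935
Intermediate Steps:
f = Rational(-21273, 36580) (f = Add(Mul(-120, Pow(-1475, -1)), Mul(411, Pow(-620, -1))) = Add(Mul(-120, Rational(-1, 1475)), Mul(411, Rational(-1, 620))) = Add(Rational(24, 295), Rational(-411, 620)) = Rational(-21273, 36580) ≈ -0.58155)
Function('v')(N) = Add(Rational(88467, 73160), Mul(Rational(1, 2), N)) (Function('v')(N) = Add(Rational(3, 2), Mul(Rational(1, 2), Add(N, Rational(-21273, 36580)))) = Add(Rational(3, 2), Mul(Rational(1, 2), Add(Rational(-21273, 36580), N))) = Add(Rational(3, 2), Add(Rational(-21273, 73160), Mul(Rational(1, 2), N))) = Add(Rational(88467, 73160), Mul(Rational(1, 2), N)))
Pow(Function('v')(Function('H')(-18)), -1) = Pow(Add(Rational(88467, 73160), Mul(Rational(1, 2), -49)), -1) = Pow(Add(Rational(88467, 73160), Rational(-49, 2)), -1) = Pow(Rational(-1703953, 73160), -1) = Rational(-73160, 1703953)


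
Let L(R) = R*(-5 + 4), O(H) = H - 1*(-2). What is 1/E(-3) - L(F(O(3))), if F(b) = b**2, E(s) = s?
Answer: 74/3 ≈ 24.667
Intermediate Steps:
O(H) = 2 + H (O(H) = H + 2 = 2 + H)
L(R) = -R (L(R) = R*(-1) = -R)
1/E(-3) - L(F(O(3))) = 1/(-3) - (-1)*(2 + 3)**2 = -1/3 - (-1)*5**2 = -1/3 - (-1)*25 = -1/3 - 1*(-25) = -1/3 + 25 = 74/3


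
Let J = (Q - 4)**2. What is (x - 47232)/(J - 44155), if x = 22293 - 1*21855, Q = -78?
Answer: 15598/12477 ≈ 1.2501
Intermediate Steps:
J = 6724 (J = (-78 - 4)**2 = (-82)**2 = 6724)
x = 438 (x = 22293 - 21855 = 438)
(x - 47232)/(J - 44155) = (438 - 47232)/(6724 - 44155) = -46794/(-37431) = -46794*(-1/37431) = 15598/12477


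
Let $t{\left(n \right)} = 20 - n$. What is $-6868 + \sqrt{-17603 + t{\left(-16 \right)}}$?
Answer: $-6868 + i \sqrt{17567} \approx -6868.0 + 132.54 i$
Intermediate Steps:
$-6868 + \sqrt{-17603 + t{\left(-16 \right)}} = -6868 + \sqrt{-17603 + \left(20 - -16\right)} = -6868 + \sqrt{-17603 + \left(20 + 16\right)} = -6868 + \sqrt{-17603 + 36} = -6868 + \sqrt{-17567} = -6868 + i \sqrt{17567}$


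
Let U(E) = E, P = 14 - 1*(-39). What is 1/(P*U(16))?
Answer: 1/848 ≈ 0.0011792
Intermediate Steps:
P = 53 (P = 14 + 39 = 53)
1/(P*U(16)) = 1/(53*16) = 1/848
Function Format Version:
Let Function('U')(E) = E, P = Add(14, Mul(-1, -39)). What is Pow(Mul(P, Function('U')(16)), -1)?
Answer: Rational(1, 848) ≈ 0.0011792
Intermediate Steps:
P = 53 (P = Add(14, 39) = 53)
Pow(Mul(P, Function('U')(16)), -1) = Pow(Mul(53, 16), -1) = Pow(848, -1) = Rational(1, 848)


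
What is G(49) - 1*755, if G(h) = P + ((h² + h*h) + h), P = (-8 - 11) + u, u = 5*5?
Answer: 4102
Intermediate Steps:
u = 25
P = 6 (P = (-8 - 11) + 25 = -19 + 25 = 6)
G(h) = 6 + h + 2*h² (G(h) = 6 + ((h² + h*h) + h) = 6 + ((h² + h²) + h) = 6 + (2*h² + h) = 6 + (h + 2*h²) = 6 + h + 2*h²)
G(49) - 1*755 = (6 + 49 + 2*49²) - 1*755 = (6 + 49 + 2*2401) - 755 = (6 + 49 + 4802) - 755 = 4857 - 755 = 4102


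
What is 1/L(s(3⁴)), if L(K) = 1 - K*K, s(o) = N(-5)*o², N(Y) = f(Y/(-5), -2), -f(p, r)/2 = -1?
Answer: -1/172186883 ≈ -5.8076e-9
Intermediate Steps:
f(p, r) = 2 (f(p, r) = -2*(-1) = 2)
N(Y) = 2
s(o) = 2*o²
L(K) = 1 - K²
1/L(s(3⁴)) = 1/(1 - (2*(3⁴)²)²) = 1/(1 - (2*81²)²) = 1/(1 - (2*6561)²) = 1/(1 - 1*13122²) = 1/(1 - 1*172186884) = 1/(1 - 172186884) = 1/(-172186883) = -1/172186883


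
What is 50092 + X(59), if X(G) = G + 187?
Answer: 50338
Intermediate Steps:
X(G) = 187 + G
50092 + X(59) = 50092 + (187 + 59) = 50092 + 246 = 50338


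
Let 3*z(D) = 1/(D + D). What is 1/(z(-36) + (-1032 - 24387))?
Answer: -216/5490505 ≈ -3.9341e-5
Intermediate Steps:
z(D) = 1/(6*D) (z(D) = 1/(3*(D + D)) = 1/(3*((2*D))) = (1/(2*D))/3 = 1/(6*D))
1/(z(-36) + (-1032 - 24387)) = 1/((⅙)/(-36) + (-1032 - 24387)) = 1/((⅙)*(-1/36) - 25419) = 1/(-1/216 - 25419) = 1/(-5490505/216) = -216/5490505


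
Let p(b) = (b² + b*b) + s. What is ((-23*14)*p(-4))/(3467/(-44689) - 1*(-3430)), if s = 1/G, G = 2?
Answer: -467670385/153279803 ≈ -3.0511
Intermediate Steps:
s = ½ (s = 1/2 = ½ ≈ 0.50000)
p(b) = ½ + 2*b² (p(b) = (b² + b*b) + ½ = (b² + b²) + ½ = 2*b² + ½ = ½ + 2*b²)
((-23*14)*p(-4))/(3467/(-44689) - 1*(-3430)) = ((-23*14)*(½ + 2*(-4)²))/(3467/(-44689) - 1*(-3430)) = (-322*(½ + 2*16))/(3467*(-1/44689) + 3430) = (-322*(½ + 32))/(-3467/44689 + 3430) = (-322*65/2)/(153279803/44689) = -10465*44689/153279803 = -467670385/153279803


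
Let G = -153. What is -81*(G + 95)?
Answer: 4698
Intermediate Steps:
-81*(G + 95) = -81*(-153 + 95) = -81*(-58) = 4698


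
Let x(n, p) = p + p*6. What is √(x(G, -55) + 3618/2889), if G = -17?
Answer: I*√4393527/107 ≈ 19.589*I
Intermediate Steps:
x(n, p) = 7*p (x(n, p) = p + 6*p = 7*p)
√(x(G, -55) + 3618/2889) = √(7*(-55) + 3618/2889) = √(-385 + 3618*(1/2889)) = √(-385 + 134/107) = √(-41061/107) = I*√4393527/107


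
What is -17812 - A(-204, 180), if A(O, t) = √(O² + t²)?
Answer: -17812 - 12*√514 ≈ -18084.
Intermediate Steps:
-17812 - A(-204, 180) = -17812 - √((-204)² + 180²) = -17812 - √(41616 + 32400) = -17812 - √74016 = -17812 - 12*√514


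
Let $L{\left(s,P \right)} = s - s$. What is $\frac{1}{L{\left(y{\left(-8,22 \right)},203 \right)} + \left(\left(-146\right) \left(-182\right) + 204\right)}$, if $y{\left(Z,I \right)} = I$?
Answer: $\frac{1}{26776} \approx 3.7347 \cdot 10^{-5}$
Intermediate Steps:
$L{\left(s,P \right)} = 0$
$\frac{1}{L{\left(y{\left(-8,22 \right)},203 \right)} + \left(\left(-146\right) \left(-182\right) + 204\right)} = \frac{1}{0 + \left(\left(-146\right) \left(-182\right) + 204\right)} = \frac{1}{0 + \left(26572 + 204\right)} = \frac{1}{0 + 26776} = \frac{1}{26776}$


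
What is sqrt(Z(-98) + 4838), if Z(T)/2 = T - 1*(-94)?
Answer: sqrt(4830) ≈ 69.498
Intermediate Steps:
Z(T) = 188 + 2*T (Z(T) = 2*(T - 1*(-94)) = 2*(T + 94) = 2*(94 + T) = 188 + 2*T)
sqrt(Z(-98) + 4838) = sqrt((188 + 2*(-98)) + 4838) = sqrt((188 - 196) + 4838) = sqrt(-8 + 4838) = sqrt(4830)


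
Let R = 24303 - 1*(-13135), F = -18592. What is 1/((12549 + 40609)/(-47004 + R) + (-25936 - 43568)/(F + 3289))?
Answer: -24398083/24766935 ≈ -0.98511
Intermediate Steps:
R = 37438 (R = 24303 + 13135 = 37438)
1/((12549 + 40609)/(-47004 + R) + (-25936 - 43568)/(F + 3289)) = 1/((12549 + 40609)/(-47004 + 37438) + (-25936 - 43568)/(-18592 + 3289)) = 1/(53158/(-9566) - 69504/(-15303)) = 1/(53158*(-1/9566) - 69504*(-1/15303)) = 1/(-26579/4783 + 23168/5101) = 1/(-24766935/24398083) = -24398083/24766935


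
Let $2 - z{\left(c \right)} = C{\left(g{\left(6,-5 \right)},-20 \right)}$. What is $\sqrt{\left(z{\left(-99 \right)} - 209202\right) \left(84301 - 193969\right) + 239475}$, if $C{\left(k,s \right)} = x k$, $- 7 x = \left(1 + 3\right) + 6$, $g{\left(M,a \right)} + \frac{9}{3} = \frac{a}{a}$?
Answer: $\frac{11 \sqrt{9291006795}}{7} \approx 1.5147 \cdot 10^{5}$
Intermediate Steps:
$g{\left(M,a \right)} = -2$ ($g{\left(M,a \right)} = -3 + \frac{a}{a} = -3 + 1 = -2$)
$x = - \frac{10}{7}$ ($x = - \frac{\left(1 + 3\right) + 6}{7} = - \frac{4 + 6}{7} = \left(- \frac{1}{7}\right) 10 = - \frac{10}{7} \approx -1.4286$)
$C{\left(k,s \right)} = - \frac{10 k}{7}$
$z{\left(c \right)} = - \frac{6}{7}$ ($z{\left(c \right)} = 2 - \left(- \frac{10}{7}\right) \left(-2\right) = 2 - \frac{20}{7} = - \frac{6}{7}$)
$\sqrt{\left(z{\left(-99 \right)} - 209202\right) \left(84301 - 193969\right) + 239475} = \sqrt{\left(- \frac{6}{7} - 209202\right) \left(84301 - 193969\right) + 239475} = \sqrt{\left(- \frac{1464420}{7}\right) \left(-109668\right) + 239475} = \sqrt{\frac{160600012560}{7} + 239475} = \sqrt{\frac{160601688885}{7}} = \frac{11 \sqrt{9291006795}}{7}$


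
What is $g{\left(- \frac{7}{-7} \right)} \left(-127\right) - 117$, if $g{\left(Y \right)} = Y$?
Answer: $-244$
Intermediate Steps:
$g{\left(- \frac{7}{-7} \right)} \left(-127\right) - 117 = - \frac{7}{-7} \left(-127\right) - 117 = \left(-7\right) \left(- \frac{1}{7}\right) \left(-127\right) - 117 = 1 \left(-127\right) - 117 = -127 - 117 = -244$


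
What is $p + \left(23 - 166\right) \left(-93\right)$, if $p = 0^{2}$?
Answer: $13299$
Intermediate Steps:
$p = 0$
$p + \left(23 - 166\right) \left(-93\right) = 0 + \left(23 - 166\right) \left(-93\right) = 0 - -13299 = 0 + 13299 = 13299$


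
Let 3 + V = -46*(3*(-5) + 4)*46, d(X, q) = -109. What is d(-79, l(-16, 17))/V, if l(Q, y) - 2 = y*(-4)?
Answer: -109/23273 ≈ -0.0046835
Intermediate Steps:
l(Q, y) = 2 - 4*y (l(Q, y) = 2 + y*(-4) = 2 - 4*y)
V = 23273 (V = -3 - 46*(3*(-5) + 4)*46 = -3 - 46*(-15 + 4)*46 = -3 - 46*(-11)*46 = -3 + 506*46 = -3 + 23276 = 23273)
d(-79, l(-16, 17))/V = -109/23273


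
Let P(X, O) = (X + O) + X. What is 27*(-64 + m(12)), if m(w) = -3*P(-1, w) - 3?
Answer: -2619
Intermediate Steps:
P(X, O) = O + 2*X (P(X, O) = (O + X) + X = O + 2*X)
m(w) = 3 - 3*w (m(w) = -3*(w + 2*(-1)) - 3 = -3*(w - 2) - 3 = -3*(-2 + w) - 3 = (6 - 3*w) - 3 = 3 - 3*w)
27*(-64 + m(12)) = 27*(-64 + (3 - 3*12)) = 27*(-64 + (3 - 36)) = 27*(-64 - 33) = 27*(-97) = -2619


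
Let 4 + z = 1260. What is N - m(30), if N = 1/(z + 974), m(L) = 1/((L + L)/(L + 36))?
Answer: -1226/1115 ≈ -1.0996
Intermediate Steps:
z = 1256 (z = -4 + 1260 = 1256)
m(L) = (36 + L)/(2*L) (m(L) = 1/((2*L)/(36 + L)) = 1/(2*L/(36 + L)) = (36 + L)/(2*L))
N = 1/2230 (N = 1/(1256 + 974) = 1/2230 ≈ 0.00044843)
N - m(30) = 1/2230 - (36 + 30)/(2*30) = 1/2230 - 66/(2*30) = 1/2230 - 1*11/10 = 1/2230 - 11/10 = -1226/1115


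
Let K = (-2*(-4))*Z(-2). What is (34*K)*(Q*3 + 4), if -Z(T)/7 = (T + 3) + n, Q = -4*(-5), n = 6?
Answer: -852992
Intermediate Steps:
Q = 20
Z(T) = -63 - 7*T (Z(T) = -7*((T + 3) + 6) = -7*((3 + T) + 6) = -7*(9 + T) = -63 - 7*T)
K = -392 (K = (-2*(-4))*(-63 - 7*(-2)) = 8*(-63 + 14) = 8*(-49) = -392)
(34*K)*(Q*3 + 4) = (34*(-392))*(20*3 + 4) = -13328*(60 + 4) = -13328*64 = -852992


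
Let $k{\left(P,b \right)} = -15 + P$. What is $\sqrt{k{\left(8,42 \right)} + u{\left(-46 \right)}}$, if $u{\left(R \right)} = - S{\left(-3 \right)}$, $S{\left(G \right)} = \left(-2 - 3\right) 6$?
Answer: $\sqrt{23} \approx 4.7958$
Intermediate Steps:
$S{\left(G \right)} = -30$ ($S{\left(G \right)} = \left(-5\right) 6 = -30$)
$u{\left(R \right)} = 30$ ($u{\left(R \right)} = \left(-1\right) \left(-30\right) = 30$)
$\sqrt{k{\left(8,42 \right)} + u{\left(-46 \right)}} = \sqrt{\left(-15 + 8\right) + 30} = \sqrt{-7 + 30} = \sqrt{23}$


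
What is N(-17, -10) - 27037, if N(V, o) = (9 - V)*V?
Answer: -27479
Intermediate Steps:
N(V, o) = V*(9 - V)
N(-17, -10) - 27037 = -17*(9 - 1*(-17)) - 27037 = -17*(9 + 17) - 27037 = -17*26 - 27037 = -442 - 27037 = -27479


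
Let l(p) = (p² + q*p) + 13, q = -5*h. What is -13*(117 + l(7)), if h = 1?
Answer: -1872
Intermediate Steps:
q = -5 (q = -5*1 = -5)
l(p) = 13 + p² - 5*p (l(p) = (p² - 5*p) + 13 = 13 + p² - 5*p)
-13*(117 + l(7)) = -13*(117 + (13 + 7² - 5*7)) = -13*(117 + (13 + 49 - 35)) = -13*(117 + 27) = -13*144 = -1872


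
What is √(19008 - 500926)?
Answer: I*√481918 ≈ 694.2*I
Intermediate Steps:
√(19008 - 500926) = √(-481918) = I*√481918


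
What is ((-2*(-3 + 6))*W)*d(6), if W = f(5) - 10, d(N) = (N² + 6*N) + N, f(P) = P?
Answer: 2340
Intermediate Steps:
d(N) = N² + 7*N
W = -5 (W = 5 - 10 = -5)
((-2*(-3 + 6))*W)*d(6) = (-2*(-3 + 6)*(-5))*(6*(7 + 6)) = (-2*3*(-5))*(6*13) = -6*(-5)*78 = 30*78 = 2340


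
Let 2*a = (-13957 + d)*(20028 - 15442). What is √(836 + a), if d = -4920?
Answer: 5*I*√1731365 ≈ 6579.1*I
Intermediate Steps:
a = -43284961 (a = ((-13957 - 4920)*(20028 - 15442))/2 = (-18877*4586)/2 = (½)*(-86569922) = -43284961)
√(836 + a) = √(836 - 43284961) = √(-43284125) = 5*I*√1731365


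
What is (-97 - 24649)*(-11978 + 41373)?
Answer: -727408670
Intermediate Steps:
(-97 - 24649)*(-11978 + 41373) = -24746*29395 = -727408670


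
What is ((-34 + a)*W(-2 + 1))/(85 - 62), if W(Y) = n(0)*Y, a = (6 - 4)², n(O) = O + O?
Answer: 0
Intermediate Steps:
n(O) = 2*O
a = 4 (a = 2² = 4)
W(Y) = 0 (W(Y) = (2*0)*Y = 0*Y = 0)
((-34 + a)*W(-2 + 1))/(85 - 62) = ((-34 + 4)*0)/(85 - 62) = -30*0/23 = 0*(1/23) = 0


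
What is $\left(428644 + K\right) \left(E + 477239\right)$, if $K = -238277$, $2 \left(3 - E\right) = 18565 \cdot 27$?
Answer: $\frac{86279845043}{2} \approx 4.314 \cdot 10^{10}$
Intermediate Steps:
$E = - \frac{501249}{2}$ ($E = 3 - \frac{18565 \cdot 27}{2} = 3 - \frac{501255}{2} = - \frac{501249}{2} \approx -2.5062 \cdot 10^{5}$)
$\left(428644 + K\right) \left(E + 477239\right) = \left(428644 - 238277\right) \left(- \frac{501249}{2} + 477239\right) = 190367 \cdot \frac{453229}{2} = \frac{86279845043}{2}$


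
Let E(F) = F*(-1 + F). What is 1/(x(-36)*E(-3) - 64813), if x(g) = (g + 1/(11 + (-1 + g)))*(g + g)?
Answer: -13/437785 ≈ -2.9695e-5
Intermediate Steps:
x(g) = 2*g*(g + 1/(10 + g)) (x(g) = (g + 1/(10 + g))*(2*g) = 2*g*(g + 1/(10 + g)))
1/(x(-36)*E(-3) - 64813) = 1/((2*(-36)*(1 + (-36)**2 + 10*(-36))/(10 - 36))*(-3*(-1 - 3)) - 64813) = 1/((2*(-36)*(1 + 1296 - 360)/(-26))*(-3*(-4)) - 64813) = 1/((2*(-36)*(-1/26)*937)*12 - 64813) = 1/((33732/13)*12 - 64813) = 1/(404784/13 - 64813) = 1/(-437785/13) = -13/437785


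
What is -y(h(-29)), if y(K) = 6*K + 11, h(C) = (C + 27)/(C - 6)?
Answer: -397/35 ≈ -11.343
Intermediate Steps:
h(C) = (27 + C)/(-6 + C)
y(K) = 11 + 6*K
-y(h(-29)) = -(11 + 6*((27 - 29)/(-6 - 29))) = -(11 + 6*(-2/(-35))) = -(11 + 6*(-1/35*(-2))) = -(11 + 6*(2/35)) = -(11 + 12/35) = -1*397/35 = -397/35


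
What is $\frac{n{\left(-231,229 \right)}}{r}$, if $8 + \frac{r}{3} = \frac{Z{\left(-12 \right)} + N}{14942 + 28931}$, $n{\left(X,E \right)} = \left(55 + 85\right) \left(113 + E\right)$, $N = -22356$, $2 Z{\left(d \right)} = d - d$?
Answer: $- \frac{35010654}{18667} \approx -1875.5$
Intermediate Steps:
$Z{\left(d \right)} = 0$ ($Z{\left(d \right)} = \frac{d - d}{2} = \frac{1}{2} \cdot 0 = 0$)
$n{\left(X,E \right)} = 15820 + 140 E$ ($n{\left(X,E \right)} = 140 \left(113 + E\right) = 15820 + 140 E$)
$r = - \frac{1120020}{43873}$ ($r = -24 + 3 \frac{0 - 22356}{14942 + 28931} = -24 + 3 \left(- \frac{22356}{43873}\right) = -24 - \frac{67068}{43873} = - \frac{1120020}{43873} \approx -25.529$)
$\frac{n{\left(-231,229 \right)}}{r} = \frac{15820 + 140 \cdot 229}{- \frac{1120020}{43873}} = \left(15820 + 32060\right) \left(- \frac{43873}{1120020}\right) = 47880 \left(- \frac{43873}{1120020}\right) = - \frac{35010654}{18667}$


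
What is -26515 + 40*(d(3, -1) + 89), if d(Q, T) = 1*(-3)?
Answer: -23075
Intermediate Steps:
d(Q, T) = -3
-26515 + 40*(d(3, -1) + 89) = -26515 + 40*(-3 + 89) = -26515 + 40*86 = -26515 + 3440 = -23075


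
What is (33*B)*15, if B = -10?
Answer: -4950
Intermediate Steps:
(33*B)*15 = (33*(-10))*15 = -330*15 = -4950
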